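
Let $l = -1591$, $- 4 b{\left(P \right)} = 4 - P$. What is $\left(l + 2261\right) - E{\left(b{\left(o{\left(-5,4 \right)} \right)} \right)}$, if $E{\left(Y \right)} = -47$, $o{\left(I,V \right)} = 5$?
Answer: $717$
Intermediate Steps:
$b{\left(P \right)} = -1 + \frac{P}{4}$ ($b{\left(P \right)} = - \frac{4 - P}{4} = -1 + \frac{P}{4}$)
$\left(l + 2261\right) - E{\left(b{\left(o{\left(-5,4 \right)} \right)} \right)} = \left(-1591 + 2261\right) - -47 = 670 + 47 = 717$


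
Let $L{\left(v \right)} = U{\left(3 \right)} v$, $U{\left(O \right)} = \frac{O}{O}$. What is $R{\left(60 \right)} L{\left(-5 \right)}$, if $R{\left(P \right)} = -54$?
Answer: $270$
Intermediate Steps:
$U{\left(O \right)} = 1$
$L{\left(v \right)} = v$ ($L{\left(v \right)} = 1 v = v$)
$R{\left(60 \right)} L{\left(-5 \right)} = \left(-54\right) \left(-5\right) = 270$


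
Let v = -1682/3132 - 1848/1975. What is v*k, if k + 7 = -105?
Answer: 8795752/53325 ≈ 164.95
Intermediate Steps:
k = -112 (k = -7 - 105 = -112)
v = -157067/106650 (v = -1682*1/3132 - 1848*1/1975 = -29/54 - 1848/1975 = -157067/106650 ≈ -1.4727)
v*k = -157067/106650*(-112) = 8795752/53325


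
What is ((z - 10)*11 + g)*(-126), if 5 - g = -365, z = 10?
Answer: -46620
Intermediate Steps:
g = 370 (g = 5 - 1*(-365) = 5 + 365 = 370)
((z - 10)*11 + g)*(-126) = ((10 - 10)*11 + 370)*(-126) = (0*11 + 370)*(-126) = (0 + 370)*(-126) = 370*(-126) = -46620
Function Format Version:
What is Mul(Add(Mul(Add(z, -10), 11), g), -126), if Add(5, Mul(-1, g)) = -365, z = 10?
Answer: -46620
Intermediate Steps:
g = 370 (g = Add(5, Mul(-1, -365)) = Add(5, 365) = 370)
Mul(Add(Mul(Add(z, -10), 11), g), -126) = Mul(Add(Mul(Add(10, -10), 11), 370), -126) = Mul(Add(Mul(0, 11), 370), -126) = Mul(Add(0, 370), -126) = Mul(370, -126) = -46620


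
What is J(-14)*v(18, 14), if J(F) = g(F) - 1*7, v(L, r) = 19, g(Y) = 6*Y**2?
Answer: 22211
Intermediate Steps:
J(F) = -7 + 6*F**2 (J(F) = 6*F**2 - 1*7 = 6*F**2 - 7 = -7 + 6*F**2)
J(-14)*v(18, 14) = (-7 + 6*(-14)**2)*19 = (-7 + 6*196)*19 = (-7 + 1176)*19 = 1169*19 = 22211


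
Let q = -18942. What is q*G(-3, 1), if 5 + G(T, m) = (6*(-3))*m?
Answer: 435666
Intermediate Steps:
G(T, m) = -5 - 18*m (G(T, m) = -5 + (6*(-3))*m = -5 - 18*m)
q*G(-3, 1) = -18942*(-5 - 18*1) = -18942*(-5 - 18) = -18942*(-23) = 435666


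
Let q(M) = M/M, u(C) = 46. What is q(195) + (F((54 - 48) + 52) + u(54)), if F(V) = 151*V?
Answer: 8805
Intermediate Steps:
q(M) = 1
q(195) + (F((54 - 48) + 52) + u(54)) = 1 + (151*((54 - 48) + 52) + 46) = 1 + (151*(6 + 52) + 46) = 1 + (151*58 + 46) = 1 + (8758 + 46) = 1 + 8804 = 8805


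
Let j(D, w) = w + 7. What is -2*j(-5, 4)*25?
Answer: -550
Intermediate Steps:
j(D, w) = 7 + w
-2*j(-5, 4)*25 = -2*(7 + 4)*25 = -2*11*25 = -22*25 = -550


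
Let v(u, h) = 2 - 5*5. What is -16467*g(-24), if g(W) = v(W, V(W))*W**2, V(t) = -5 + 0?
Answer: 218154816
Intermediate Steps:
V(t) = -5
v(u, h) = -23 (v(u, h) = 2 - 25 = -23)
g(W) = -23*W**2
-16467*g(-24) = -(-378741)*(-24)**2 = -(-378741)*576 = -16467*(-13248) = 218154816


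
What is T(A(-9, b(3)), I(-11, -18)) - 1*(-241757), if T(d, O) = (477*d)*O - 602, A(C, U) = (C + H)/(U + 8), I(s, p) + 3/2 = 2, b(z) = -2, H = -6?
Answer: 962235/4 ≈ 2.4056e+5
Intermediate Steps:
I(s, p) = ½ (I(s, p) = -3/2 + 2 = ½)
A(C, U) = (-6 + C)/(8 + U) (A(C, U) = (C - 6)/(U + 8) = (-6 + C)/(8 + U))
T(d, O) = -602 + 477*O*d (T(d, O) = 477*O*d - 602 = -602 + 477*O*d)
T(A(-9, b(3)), I(-11, -18)) - 1*(-241757) = (-602 + 477*(½)*((-6 - 9)/(8 - 2))) - 1*(-241757) = (-602 + 477*(½)*(-15/6)) + 241757 = (-602 + 477*(½)*((⅙)*(-15))) + 241757 = (-602 + 477*(½)*(-5/2)) + 241757 = (-602 - 2385/4) + 241757 = -4793/4 + 241757 = 962235/4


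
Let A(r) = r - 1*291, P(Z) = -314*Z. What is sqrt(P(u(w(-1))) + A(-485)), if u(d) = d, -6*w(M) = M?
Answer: I*sqrt(7455)/3 ≈ 28.781*I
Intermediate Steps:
w(M) = -M/6
A(r) = -291 + r (A(r) = r - 291 = -291 + r)
sqrt(P(u(w(-1))) + A(-485)) = sqrt(-(-157)*(-1)/3 + (-291 - 485)) = sqrt(-314*1/6 - 776) = sqrt(-157/3 - 776) = sqrt(-2485/3) = I*sqrt(7455)/3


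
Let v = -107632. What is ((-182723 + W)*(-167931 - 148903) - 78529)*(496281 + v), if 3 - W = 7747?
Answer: 23453545840785901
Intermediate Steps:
W = -7744 (W = 3 - 1*7747 = 3 - 7747 = -7744)
((-182723 + W)*(-167931 - 148903) - 78529)*(496281 + v) = ((-182723 - 7744)*(-167931 - 148903) - 78529)*(496281 - 107632) = (-190467*(-316834) - 78529)*388649 = (60346421478 - 78529)*388649 = 60346342949*388649 = 23453545840785901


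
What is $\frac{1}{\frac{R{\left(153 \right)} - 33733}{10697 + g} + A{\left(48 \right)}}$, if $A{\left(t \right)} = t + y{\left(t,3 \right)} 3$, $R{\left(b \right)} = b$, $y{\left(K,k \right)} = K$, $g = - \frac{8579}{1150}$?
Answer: $\frac{534477}{100940584} \approx 0.005295$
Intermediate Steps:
$g = - \frac{373}{50}$ ($g = \left(-8579\right) \frac{1}{1150} = - \frac{373}{50} \approx -7.46$)
$A{\left(t \right)} = 4 t$ ($A{\left(t \right)} = t + t 3 = t + 3 t = 4 t$)
$\frac{1}{\frac{R{\left(153 \right)} - 33733}{10697 + g} + A{\left(48 \right)}} = \frac{1}{\frac{153 - 33733}{10697 - \frac{373}{50}} + 4 \cdot 48} = \frac{1}{- \frac{33580}{\frac{534477}{50}} + 192} = \frac{1}{\left(-33580\right) \frac{50}{534477} + 192} = \frac{1}{- \frac{1679000}{534477} + 192} = \frac{1}{\frac{100940584}{534477}} = \frac{534477}{100940584}$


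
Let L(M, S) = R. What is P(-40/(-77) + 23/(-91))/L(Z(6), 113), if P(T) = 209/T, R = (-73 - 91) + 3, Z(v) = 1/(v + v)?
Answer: -29887/6141 ≈ -4.8668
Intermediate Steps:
Z(v) = 1/(2*v)
R = -161 (R = -164 + 3 = -161)
L(M, S) = -161
P(-40/(-77) + 23/(-91))/L(Z(6), 113) = (209/(-40/(-77) + 23/(-91)))/(-161) = (209/(-40*(-1/77) + 23*(-1/91)))*(-1/161) = (209/(40/77 - 23/91))*(-1/161) = (209/(267/1001))*(-1/161) = (209*(1001/267))*(-1/161) = (209209/267)*(-1/161) = -29887/6141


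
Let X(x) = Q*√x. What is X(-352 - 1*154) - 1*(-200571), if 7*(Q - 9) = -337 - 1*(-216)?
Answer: 200571 - 58*I*√506/7 ≈ 2.0057e+5 - 186.38*I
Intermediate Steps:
Q = -58/7 (Q = 9 + (-337 - 1*(-216))/7 = 9 + (-337 + 216)/7 = 9 + (⅐)*(-121) = 9 - 121/7 = -58/7 ≈ -8.2857)
X(x) = -58*√x/7
X(-352 - 1*154) - 1*(-200571) = -58*√(-352 - 1*154)/7 - 1*(-200571) = -58*√(-352 - 154)/7 + 200571 = -58*I*√506/7 + 200571 = 200571 - 58*I*√506/7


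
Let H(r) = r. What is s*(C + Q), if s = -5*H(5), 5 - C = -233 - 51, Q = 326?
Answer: -15375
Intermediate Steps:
C = 289 (C = 5 - (-233 - 51) = 5 - 1*(-284) = 5 + 284 = 289)
s = -25 (s = -5*5 = -25)
s*(C + Q) = -25*(289 + 326) = -25*615 = -15375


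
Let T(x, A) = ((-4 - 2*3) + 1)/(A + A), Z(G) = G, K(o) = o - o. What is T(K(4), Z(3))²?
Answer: 9/4 ≈ 2.2500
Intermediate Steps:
K(o) = 0
T(x, A) = -9/(2*A) (T(x, A) = ((-4 - 6) + 1)/((2*A)) = (-10 + 1)*(1/(2*A)) = -9/(2*A))
T(K(4), Z(3))² = (-9/2/3)² = (-9/2*⅓)² = (-3/2)² = 9/4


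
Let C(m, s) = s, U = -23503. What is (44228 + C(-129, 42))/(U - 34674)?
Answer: -44270/58177 ≈ -0.76095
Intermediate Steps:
(44228 + C(-129, 42))/(U - 34674) = (44228 + 42)/(-23503 - 34674) = 44270/(-58177) = 44270*(-1/58177) = -44270/58177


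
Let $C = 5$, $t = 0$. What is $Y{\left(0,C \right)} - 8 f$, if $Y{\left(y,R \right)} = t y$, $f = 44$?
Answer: $-352$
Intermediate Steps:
$Y{\left(y,R \right)} = 0$ ($Y{\left(y,R \right)} = 0 y = 0$)
$Y{\left(0,C \right)} - 8 f = 0 - 352 = -352$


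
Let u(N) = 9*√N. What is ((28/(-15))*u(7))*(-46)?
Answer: 3864*√7/5 ≈ 2044.6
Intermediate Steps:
((28/(-15))*u(7))*(-46) = ((28/(-15))*(9*√7))*(-46) = ((28*(-1/15))*(9*√7))*(-46) = -84*√7/5*(-46) = 3864*√7/5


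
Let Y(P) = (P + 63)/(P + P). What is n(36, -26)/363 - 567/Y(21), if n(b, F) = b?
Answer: -68583/242 ≈ -283.40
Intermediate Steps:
Y(P) = (63 + P)/(2*P) (Y(P) = (63 + P)/((2*P)) = (63 + P)*(1/(2*P)) = (63 + P)/(2*P))
n(36, -26)/363 - 567/Y(21) = 36/363 - 567*42/(63 + 21) = 36*(1/363) - 567/((½)*(1/21)*84) = 12/121 - 567/2 = -68583/242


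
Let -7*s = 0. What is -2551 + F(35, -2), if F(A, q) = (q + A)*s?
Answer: -2551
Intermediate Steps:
s = 0 (s = -⅐*0 = 0)
F(A, q) = 0 (F(A, q) = (q + A)*0 = (A + q)*0 = 0)
-2551 + F(35, -2) = -2551 + 0 = -2551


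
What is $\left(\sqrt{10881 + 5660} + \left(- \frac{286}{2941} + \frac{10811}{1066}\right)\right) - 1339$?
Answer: $- \frac{4166416659}{3135106} + \sqrt{16541} \approx -1200.3$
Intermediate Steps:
$\left(\sqrt{10881 + 5660} + \left(- \frac{286}{2941} + \frac{10811}{1066}\right)\right) - 1339 = \left(\sqrt{16541} + \left(\left(-286\right) \frac{1}{2941} + 10811 \cdot \frac{1}{1066}\right)\right) - 1339 = \left(\sqrt{16541} + \left(- \frac{286}{2941} + \frac{10811}{1066}\right)\right) - 1339 = \left(\sqrt{16541} + \frac{31490275}{3135106}\right) - 1339 = \left(\frac{31490275}{3135106} + \sqrt{16541}\right) - 1339 = - \frac{4166416659}{3135106} + \sqrt{16541}$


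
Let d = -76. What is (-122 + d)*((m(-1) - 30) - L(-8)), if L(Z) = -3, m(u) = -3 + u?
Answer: 6138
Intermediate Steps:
(-122 + d)*((m(-1) - 30) - L(-8)) = (-122 - 76)*(((-3 - 1) - 30) - 1*(-3)) = -198*((-4 - 30) + 3) = -198*(-34 + 3) = -198*(-31) = 6138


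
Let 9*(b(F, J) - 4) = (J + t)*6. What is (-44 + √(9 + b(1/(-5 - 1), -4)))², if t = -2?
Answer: 1681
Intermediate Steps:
b(F, J) = 8/3 + 2*J/3 (b(F, J) = 4 + ((J - 2)*6)/9 = 4 + ((-2 + J)*6)/9 = 4 + (-12 + 6*J)/9 = 4 + (-4/3 + 2*J/3) = 8/3 + 2*J/3)
(-44 + √(9 + b(1/(-5 - 1), -4)))² = (-44 + √(9 + (8/3 + (⅔)*(-4))))² = (-44 + √(9 + (8/3 - 8/3)))² = (-44 + √(9 + 0))² = (-44 + √9)² = (-44 + 3)² = (-41)² = 1681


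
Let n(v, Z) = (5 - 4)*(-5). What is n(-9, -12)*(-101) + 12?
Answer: 517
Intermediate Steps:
n(v, Z) = -5 (n(v, Z) = 1*(-5) = -5)
n(-9, -12)*(-101) + 12 = -5*(-101) + 12 = 505 + 12 = 517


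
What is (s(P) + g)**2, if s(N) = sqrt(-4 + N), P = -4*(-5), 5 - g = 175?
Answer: 27556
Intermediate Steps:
g = -170 (g = 5 - 1*175 = 5 - 175 = -170)
P = 20
(s(P) + g)**2 = (sqrt(-4 + 20) - 170)**2 = (sqrt(16) - 170)**2 = (4 - 170)**2 = (-166)**2 = 27556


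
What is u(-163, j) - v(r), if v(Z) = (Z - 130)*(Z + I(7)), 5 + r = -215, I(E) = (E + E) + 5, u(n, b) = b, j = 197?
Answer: -70153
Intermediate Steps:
I(E) = 5 + 2*E (I(E) = 2*E + 5 = 5 + 2*E)
r = -220 (r = -5 - 215 = -220)
v(Z) = (-130 + Z)*(19 + Z) (v(Z) = (Z - 130)*(Z + (5 + 2*7)) = (-130 + Z)*(Z + (5 + 14)) = (-130 + Z)*(Z + 19) = (-130 + Z)*(19 + Z))
u(-163, j) - v(r) = 197 - (-2470 + (-220)² - 111*(-220)) = 197 - (-2470 + 48400 + 24420) = 197 - 1*70350 = 197 - 70350 = -70153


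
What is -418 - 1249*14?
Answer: -17904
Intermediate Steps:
-418 - 1249*14 = -418 - 17486 = -17904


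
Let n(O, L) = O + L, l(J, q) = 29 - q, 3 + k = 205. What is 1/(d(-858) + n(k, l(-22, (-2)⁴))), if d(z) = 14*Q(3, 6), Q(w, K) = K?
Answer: 1/299 ≈ 0.0033445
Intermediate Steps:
k = 202 (k = -3 + 205 = 202)
d(z) = 84 (d(z) = 14*6 = 84)
n(O, L) = L + O
1/(d(-858) + n(k, l(-22, (-2)⁴))) = 1/(84 + ((29 - 1*(-2)⁴) + 202)) = 1/(84 + ((29 - 1*16) + 202)) = 1/(84 + ((29 - 16) + 202)) = 1/(84 + (13 + 202)) = 1/(84 + 215) = 1/299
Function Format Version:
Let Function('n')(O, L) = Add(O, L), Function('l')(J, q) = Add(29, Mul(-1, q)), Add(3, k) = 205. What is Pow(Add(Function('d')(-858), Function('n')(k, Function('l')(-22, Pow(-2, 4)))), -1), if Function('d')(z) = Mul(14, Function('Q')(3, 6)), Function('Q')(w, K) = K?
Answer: Rational(1, 299) ≈ 0.0033445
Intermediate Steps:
k = 202 (k = Add(-3, 205) = 202)
Function('d')(z) = 84 (Function('d')(z) = Mul(14, 6) = 84)
Function('n')(O, L) = Add(L, O)
Pow(Add(Function('d')(-858), Function('n')(k, Function('l')(-22, Pow(-2, 4)))), -1) = Pow(Add(84, Add(Add(29, Mul(-1, Pow(-2, 4))), 202)), -1) = Pow(Add(84, Add(Add(29, Mul(-1, 16)), 202)), -1) = Pow(Add(84, Add(Add(29, -16), 202)), -1) = Pow(Add(84, Add(13, 202)), -1) = Pow(Add(84, 215), -1) = Pow(299, -1) = Rational(1, 299)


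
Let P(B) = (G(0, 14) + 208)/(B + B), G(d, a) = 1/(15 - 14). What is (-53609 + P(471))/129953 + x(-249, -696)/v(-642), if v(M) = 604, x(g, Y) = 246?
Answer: -48426335/9242387313 ≈ -0.0052396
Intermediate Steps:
G(d, a) = 1 (G(d, a) = 1/1 = 1)
P(B) = 209/(2*B) (P(B) = (1 + 208)/(B + B) = 209/((2*B)) = 209*(1/(2*B)) = 209/(2*B))
(-53609 + P(471))/129953 + x(-249, -696)/v(-642) = (-53609 + (209/2)/471)/129953 + 246/604 = (-53609 + (209/2)*(1/471))*(1/129953) + 246*(1/604) = (-53609 + 209/942)*(1/129953) + 123/302 = -50499469/942*1/129953 + 123/302 = -50499469/122415726 + 123/302 = -48426335/9242387313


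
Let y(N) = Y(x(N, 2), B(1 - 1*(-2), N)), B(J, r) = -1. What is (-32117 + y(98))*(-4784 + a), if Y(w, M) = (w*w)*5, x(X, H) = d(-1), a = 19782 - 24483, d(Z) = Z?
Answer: 304582320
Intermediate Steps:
a = -4701
x(X, H) = -1
Y(w, M) = 5*w² (Y(w, M) = w²*5 = 5*w²)
y(N) = 5 (y(N) = 5*(-1)² = 5*1 = 5)
(-32117 + y(98))*(-4784 + a) = (-32117 + 5)*(-4784 - 4701) = -32112*(-9485) = 304582320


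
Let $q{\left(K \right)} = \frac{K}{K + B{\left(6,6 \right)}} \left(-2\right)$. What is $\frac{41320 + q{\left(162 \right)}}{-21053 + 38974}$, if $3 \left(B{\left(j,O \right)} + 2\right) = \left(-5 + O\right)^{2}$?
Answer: $\frac{19873948}{8620001} \approx 2.3056$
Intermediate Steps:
$B{\left(j,O \right)} = -2 + \frac{\left(-5 + O\right)^{2}}{3}$
$q{\left(K \right)} = - \frac{2 K}{- \frac{5}{3} + K}$ ($q{\left(K \right)} = \frac{K}{K - \left(2 - \frac{\left(-5 + 6\right)^{2}}{3}\right)} \left(-2\right) = \frac{K}{K - \left(2 - \frac{1^{2}}{3}\right)} \left(-2\right) = \frac{K}{K + \left(-2 + \frac{1}{3} \cdot 1\right)} \left(-2\right) = \frac{K}{K + \left(-2 + \frac{1}{3}\right)} \left(-2\right) = \frac{K}{K - \frac{5}{3}} \left(-2\right) = \frac{K}{- \frac{5}{3} + K} \left(-2\right) = - \frac{2 K}{- \frac{5}{3} + K}$)
$\frac{41320 + q{\left(162 \right)}}{-21053 + 38974} = \frac{41320 - \frac{972}{-5 + 3 \cdot 162}}{-21053 + 38974} = \frac{41320 - \frac{972}{-5 + 486}}{17921} = \left(41320 - \frac{972}{481}\right) \frac{1}{17921} = \frac{19873948}{481} \cdot \frac{1}{17921} = \frac{19873948}{8620001}$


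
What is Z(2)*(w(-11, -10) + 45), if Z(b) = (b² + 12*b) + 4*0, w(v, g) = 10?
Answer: 1540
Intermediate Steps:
Z(b) = b² + 12*b (Z(b) = (b² + 12*b) + 0 = b² + 12*b)
Z(2)*(w(-11, -10) + 45) = (2*(12 + 2))*(10 + 45) = (2*14)*55 = 28*55 = 1540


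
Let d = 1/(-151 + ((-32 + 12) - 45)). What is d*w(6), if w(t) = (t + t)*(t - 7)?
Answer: 1/18 ≈ 0.055556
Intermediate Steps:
w(t) = 2*t*(-7 + t) (w(t) = (2*t)*(-7 + t) = 2*t*(-7 + t))
d = -1/216 (d = 1/(-151 + (-20 - 45)) = 1/(-151 - 65) = 1/(-216) = -1/216 ≈ -0.0046296)
d*w(6) = -6*(-7 + 6)/108 = -6*(-1)/108 = -1/216*(-12) = 1/18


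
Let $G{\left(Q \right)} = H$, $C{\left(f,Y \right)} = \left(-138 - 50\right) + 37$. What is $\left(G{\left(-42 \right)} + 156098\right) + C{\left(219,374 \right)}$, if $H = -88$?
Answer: $155859$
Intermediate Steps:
$C{\left(f,Y \right)} = -151$ ($C{\left(f,Y \right)} = -188 + 37 = -151$)
$G{\left(Q \right)} = -88$
$\left(G{\left(-42 \right)} + 156098\right) + C{\left(219,374 \right)} = \left(-88 + 156098\right) - 151 = 156010 - 151 = 155859$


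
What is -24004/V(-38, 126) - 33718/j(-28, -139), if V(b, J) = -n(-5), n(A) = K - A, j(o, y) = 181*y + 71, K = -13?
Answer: -37621413/12544 ≈ -2999.2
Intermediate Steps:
j(o, y) = 71 + 181*y
n(A) = -13 - A
V(b, J) = 8 (V(b, J) = -(-13 - 1*(-5)) = -(-13 + 5) = -1*(-8) = 8)
-24004/V(-38, 126) - 33718/j(-28, -139) = -24004/8 - 33718/(71 + 181*(-139)) = -24004*1/8 - 33718/(71 - 25159) = -6001/2 - 33718/(-25088) = -6001/2 - 33718*(-1/25088) = -6001/2 + 16859/12544 = -37621413/12544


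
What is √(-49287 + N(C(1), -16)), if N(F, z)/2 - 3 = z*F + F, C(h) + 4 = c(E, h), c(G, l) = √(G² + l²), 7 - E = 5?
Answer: √(-49161 - 30*√5) ≈ 221.87*I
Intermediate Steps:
E = 2 (E = 7 - 1*5 = 7 - 5 = 2)
C(h) = -4 + √(4 + h²) (C(h) = -4 + √(2² + h²) = -4 + √(4 + h²))
N(F, z) = 6 + 2*F + 2*F*z (N(F, z) = 6 + 2*(z*F + F) = 6 + 2*(F*z + F) = 6 + 2*(F + F*z) = 6 + (2*F + 2*F*z) = 6 + 2*F + 2*F*z)
√(-49287 + N(C(1), -16)) = √(-49287 + (6 + 2*(-4 + √(4 + 1²)) + 2*(-4 + √(4 + 1²))*(-16))) = √(-49287 + (6 + 2*(-4 + √(4 + 1)) + 2*(-4 + √(4 + 1))*(-16))) = √(-49287 + (6 + 2*(-4 + √5) + 2*(-4 + √5)*(-16))) = √(-49287 + (6 + (-8 + 2*√5) + (128 - 32*√5))) = √(-49287 + (126 - 30*√5)) = √(-49161 - 30*√5)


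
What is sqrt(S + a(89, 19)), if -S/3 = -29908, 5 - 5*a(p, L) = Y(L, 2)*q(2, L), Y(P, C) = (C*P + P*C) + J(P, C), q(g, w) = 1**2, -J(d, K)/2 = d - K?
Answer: sqrt(2242915)/5 ≈ 299.53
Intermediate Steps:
J(d, K) = -2*d + 2*K (J(d, K) = -2*(d - K) = -2*d + 2*K)
q(g, w) = 1
Y(P, C) = -2*P + 2*C + 2*C*P (Y(P, C) = (C*P + P*C) + (-2*P + 2*C) = (C*P + C*P) + (-2*P + 2*C) = 2*C*P + (-2*P + 2*C) = -2*P + 2*C + 2*C*P)
a(p, L) = 1/5 - 2*L/5 (a(p, L) = 1 - (-2*L + 2*2 + 2*2*L)/5 = 1 - (-2*L + 4 + 4*L)/5 = 1 - (4 + 2*L)/5 = 1 + (-4/5 - 2*L/5) = 1/5 - 2*L/5)
S = 89724 (S = -3*(-29908) = 89724)
sqrt(S + a(89, 19)) = sqrt(89724 + (1/5 - 2/5*19)) = sqrt(89724 + (1/5 - 38/5)) = sqrt(89724 - 37/5) = sqrt(448583/5) = sqrt(2242915)/5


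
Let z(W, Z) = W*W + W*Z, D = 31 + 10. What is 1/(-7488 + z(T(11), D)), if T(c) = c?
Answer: -1/6916 ≈ -0.00014459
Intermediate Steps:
D = 41
z(W, Z) = W² + W*Z
1/(-7488 + z(T(11), D)) = 1/(-7488 + 11*(11 + 41)) = 1/(-7488 + 11*52) = 1/(-7488 + 572) = 1/(-6916) = -1/6916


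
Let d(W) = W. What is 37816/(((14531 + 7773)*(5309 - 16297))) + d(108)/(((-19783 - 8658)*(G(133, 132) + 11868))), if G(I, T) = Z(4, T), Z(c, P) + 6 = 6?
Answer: -7837498307/50687824598768 ≈ -0.00015462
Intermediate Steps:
Z(c, P) = 0 (Z(c, P) = -6 + 6 = 0)
G(I, T) = 0
37816/(((14531 + 7773)*(5309 - 16297))) + d(108)/(((-19783 - 8658)*(G(133, 132) + 11868))) = 37816/(((14531 + 7773)*(5309 - 16297))) + 108/(((-19783 - 8658)*(0 + 11868))) = 37816/((22304*(-10988))) + 108/((-28441*11868)) = 37816/(-245076352) + 108/(-337537788) = 37816*(-1/245076352) + 108*(-1/337537788) = -4727/30634544 - 9/28128149 = -7837498307/50687824598768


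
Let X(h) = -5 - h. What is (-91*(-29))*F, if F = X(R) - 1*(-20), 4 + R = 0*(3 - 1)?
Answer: 50141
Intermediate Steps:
R = -4 (R = -4 + 0*(3 - 1) = -4 + 0*2 = -4 + 0 = -4)
F = 19 (F = (-5 - 1*(-4)) - 1*(-20) = (-5 + 4) + 20 = -1 + 20 = 19)
(-91*(-29))*F = -91*(-29)*19 = 2639*19 = 50141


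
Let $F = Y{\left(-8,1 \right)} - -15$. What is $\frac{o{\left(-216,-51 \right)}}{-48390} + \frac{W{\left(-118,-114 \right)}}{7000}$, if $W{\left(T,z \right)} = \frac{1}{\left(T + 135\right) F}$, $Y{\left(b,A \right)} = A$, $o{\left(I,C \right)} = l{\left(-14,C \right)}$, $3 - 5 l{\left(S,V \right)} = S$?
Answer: $- \frac{642521}{9213456000} \approx -6.9737 \cdot 10^{-5}$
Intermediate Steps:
$l{\left(S,V \right)} = \frac{3}{5} - \frac{S}{5}$
$o{\left(I,C \right)} = \frac{17}{5}$ ($o{\left(I,C \right)} = \frac{3}{5} - - \frac{14}{5} = \frac{3}{5} + \frac{14}{5} = \frac{17}{5}$)
$F = 16$ ($F = 1 - -15 = 1 + 15 = 16$)
$W{\left(T,z \right)} = \frac{1}{16 \left(135 + T\right)}$ ($W{\left(T,z \right)} = \frac{1}{\left(T + 135\right) 16} = \frac{1}{135 + T} \frac{1}{16} = \frac{1}{16 \left(135 + T\right)}$)
$\frac{o{\left(-216,-51 \right)}}{-48390} + \frac{W{\left(-118,-114 \right)}}{7000} = \frac{17}{5 \left(-48390\right)} + \frac{\frac{1}{16} \frac{1}{135 - 118}}{7000} = \frac{17}{5} \left(- \frac{1}{48390}\right) + \frac{1}{16 \cdot 17} \cdot \frac{1}{7000} = - \frac{17}{241950} + \frac{1}{16} \cdot \frac{1}{17} \cdot \frac{1}{7000} = - \frac{17}{241950} + \frac{1}{272} \cdot \frac{1}{7000} = - \frac{17}{241950} + \frac{1}{1904000} = - \frac{642521}{9213456000}$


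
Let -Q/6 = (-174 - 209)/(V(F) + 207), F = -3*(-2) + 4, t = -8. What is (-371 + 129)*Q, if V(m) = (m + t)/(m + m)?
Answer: -5561160/2071 ≈ -2685.3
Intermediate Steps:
F = 10 (F = 6 + 4 = 10)
V(m) = (-8 + m)/(2*m) (V(m) = (m - 8)/(m + m) = (-8 + m)/((2*m)) = (-8 + m)*(1/(2*m)) = (-8 + m)/(2*m))
Q = 22980/2071 (Q = -6*(-174 - 209)/((1/2)*(-8 + 10)/10 + 207) = -(-2298)/((1/2)*(1/10)*2 + 207) = -(-2298)/(1/10 + 207) = -(-2298)/2071/10 = -(-2298)*10/2071 = -6*(-3830/2071) = 22980/2071 ≈ 11.096)
(-371 + 129)*Q = (-371 + 129)*(22980/2071) = -242*22980/2071 = -5561160/2071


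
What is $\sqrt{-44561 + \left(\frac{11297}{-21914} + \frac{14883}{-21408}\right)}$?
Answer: $\frac{i \sqrt{17027063330279874190}}{19547288} \approx 211.1 i$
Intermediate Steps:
$\sqrt{-44561 + \left(\frac{11297}{-21914} + \frac{14883}{-21408}\right)} = \sqrt{-44561 + \left(11297 \left(- \frac{1}{21914}\right) + 14883 \left(- \frac{1}{21408}\right)\right)} = \sqrt{-44561 - \frac{94665373}{78189152}} = \sqrt{- \frac{3484281467645}{78189152}} = \frac{i \sqrt{17027063330279874190}}{19547288}$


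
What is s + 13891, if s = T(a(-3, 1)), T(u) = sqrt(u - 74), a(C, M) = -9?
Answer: 13891 + I*sqrt(83) ≈ 13891.0 + 9.1104*I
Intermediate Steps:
T(u) = sqrt(-74 + u)
s = I*sqrt(83) (s = sqrt(-74 - 9) = sqrt(-83) = I*sqrt(83) ≈ 9.1104*I)
s + 13891 = I*sqrt(83) + 13891 = 13891 + I*sqrt(83)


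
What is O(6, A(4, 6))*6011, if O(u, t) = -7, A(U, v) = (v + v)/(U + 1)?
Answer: -42077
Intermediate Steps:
A(U, v) = 2*v/(1 + U) (A(U, v) = (2*v)/(1 + U) = 2*v/(1 + U))
O(6, A(4, 6))*6011 = -7*6011 = -42077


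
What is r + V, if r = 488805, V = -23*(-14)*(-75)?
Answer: 464655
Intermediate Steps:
V = -24150 (V = 322*(-75) = -24150)
r + V = 488805 - 24150 = 464655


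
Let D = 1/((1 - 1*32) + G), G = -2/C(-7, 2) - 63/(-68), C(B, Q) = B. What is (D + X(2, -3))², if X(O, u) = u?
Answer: 1850118169/201044041 ≈ 9.2025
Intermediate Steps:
G = 577/476 (G = -2/(-7) - 63/(-68) = -2*(-⅐) - 63*(-1/68) = 2/7 + 63/68 = 577/476 ≈ 1.2122)
D = -476/14179 (D = 1/((1 - 1*32) + 577/476) = 1/((1 - 32) + 577/476) = 1/(-31 + 577/476) = 1/(-14179/476) = -476/14179 ≈ -0.033571)
(D + X(2, -3))² = (-476/14179 - 3)² = (-43013/14179)² = 1850118169/201044041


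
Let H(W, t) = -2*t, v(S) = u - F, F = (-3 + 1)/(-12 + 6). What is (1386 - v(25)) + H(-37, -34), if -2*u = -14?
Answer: 4342/3 ≈ 1447.3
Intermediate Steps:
u = 7 (u = -½*(-14) = 7)
F = ⅓ (F = -2/(-6) = -2*(-⅙) = ⅓ ≈ 0.33333)
v(S) = 20/3 (v(S) = 7 - 1*⅓ = 7 - ⅓ = 20/3)
(1386 - v(25)) + H(-37, -34) = (1386 - 1*20/3) - 2*(-34) = (1386 - 20/3) + 68 = 4138/3 + 68 = 4342/3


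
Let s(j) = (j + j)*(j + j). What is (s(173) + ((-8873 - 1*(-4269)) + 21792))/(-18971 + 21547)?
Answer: 17113/322 ≈ 53.146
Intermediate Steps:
s(j) = 4*j**2 (s(j) = (2*j)*(2*j) = 4*j**2)
(s(173) + ((-8873 - 1*(-4269)) + 21792))/(-18971 + 21547) = (4*173**2 + ((-8873 - 1*(-4269)) + 21792))/(-18971 + 21547) = (4*29929 + ((-8873 + 4269) + 21792))/2576 = (119716 + (-4604 + 21792))*(1/2576) = (119716 + 17188)*(1/2576) = 136904*(1/2576) = 17113/322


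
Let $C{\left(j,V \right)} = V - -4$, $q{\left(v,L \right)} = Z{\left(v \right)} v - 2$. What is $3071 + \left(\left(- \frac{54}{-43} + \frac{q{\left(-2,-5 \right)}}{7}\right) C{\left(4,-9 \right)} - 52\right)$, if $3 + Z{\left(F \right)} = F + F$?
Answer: $\frac{904249}{301} \approx 3004.1$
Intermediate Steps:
$Z{\left(F \right)} = -3 + 2 F$ ($Z{\left(F \right)} = -3 + \left(F + F\right) = -3 + 2 F$)
$q{\left(v,L \right)} = -2 + v \left(-3 + 2 v\right)$ ($q{\left(v,L \right)} = \left(-3 + 2 v\right) v - 2 = v \left(-3 + 2 v\right) - 2 = -2 + v \left(-3 + 2 v\right)$)
$C{\left(j,V \right)} = 4 + V$ ($C{\left(j,V \right)} = V + 4 = 4 + V$)
$3071 + \left(\left(- \frac{54}{-43} + \frac{q{\left(-2,-5 \right)}}{7}\right) C{\left(4,-9 \right)} - 52\right) = 3071 - \left(52 - \left(- \frac{54}{-43} + \frac{-2 - 2 \left(-3 + 2 \left(-2\right)\right)}{7}\right) \left(4 - 9\right)\right) = 3071 - \left(52 - \left(\left(-54\right) \left(- \frac{1}{43}\right) + \left(-2 - 2 \left(-3 - 4\right)\right) \frac{1}{7}\right) \left(-5\right)\right) = 3071 - \left(52 - \left(\frac{54}{43} + \left(-2 - -14\right) \frac{1}{7}\right) \left(-5\right)\right) = 3071 - \left(52 - \left(\frac{54}{43} + \left(-2 + 14\right) \frac{1}{7}\right) \left(-5\right)\right) = 3071 - \left(52 - \left(\frac{54}{43} + 12 \cdot \frac{1}{7}\right) \left(-5\right)\right) = 3071 - \left(52 - \left(\frac{54}{43} + \frac{12}{7}\right) \left(-5\right)\right) = 3071 + \left(\frac{894}{301} \left(-5\right) - 52\right) = 3071 - \frac{20122}{301} = \frac{904249}{301}$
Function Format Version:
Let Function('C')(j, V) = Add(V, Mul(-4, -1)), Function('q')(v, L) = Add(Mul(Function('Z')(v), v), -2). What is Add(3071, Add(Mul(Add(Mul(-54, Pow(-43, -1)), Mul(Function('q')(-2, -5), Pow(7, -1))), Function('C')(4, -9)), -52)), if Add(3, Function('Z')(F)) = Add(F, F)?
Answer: Rational(904249, 301) ≈ 3004.1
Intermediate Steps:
Function('Z')(F) = Add(-3, Mul(2, F)) (Function('Z')(F) = Add(-3, Add(F, F)) = Add(-3, Mul(2, F)))
Function('q')(v, L) = Add(-2, Mul(v, Add(-3, Mul(2, v)))) (Function('q')(v, L) = Add(Mul(Add(-3, Mul(2, v)), v), -2) = Add(Mul(v, Add(-3, Mul(2, v))), -2) = Add(-2, Mul(v, Add(-3, Mul(2, v)))))
Function('C')(j, V) = Add(4, V) (Function('C')(j, V) = Add(V, 4) = Add(4, V))
Add(3071, Add(Mul(Add(Mul(-54, Pow(-43, -1)), Mul(Function('q')(-2, -5), Pow(7, -1))), Function('C')(4, -9)), -52)) = Add(3071, Add(Mul(Add(Mul(-54, Pow(-43, -1)), Mul(Add(-2, Mul(-2, Add(-3, Mul(2, -2)))), Pow(7, -1))), Add(4, -9)), -52)) = Add(3071, Add(Mul(Add(Mul(-54, Rational(-1, 43)), Mul(Add(-2, Mul(-2, Add(-3, -4))), Rational(1, 7))), -5), -52)) = Add(3071, Add(Mul(Add(Rational(54, 43), Mul(Add(-2, Mul(-2, -7)), Rational(1, 7))), -5), -52)) = Add(3071, Add(Mul(Add(Rational(54, 43), Mul(Add(-2, 14), Rational(1, 7))), -5), -52)) = Add(3071, Add(Mul(Add(Rational(54, 43), Mul(12, Rational(1, 7))), -5), -52)) = Add(3071, Add(Mul(Add(Rational(54, 43), Rational(12, 7)), -5), -52)) = Add(3071, Add(Mul(Rational(894, 301), -5), -52)) = Add(3071, Add(Rational(-4470, 301), -52)) = Add(3071, Rational(-20122, 301)) = Rational(904249, 301)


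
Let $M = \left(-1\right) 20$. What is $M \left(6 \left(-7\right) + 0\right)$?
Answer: $840$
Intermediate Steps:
$M = -20$
$M \left(6 \left(-7\right) + 0\right) = - 20 \left(6 \left(-7\right) + 0\right) = - 20 \left(-42 + 0\right) = \left(-20\right) \left(-42\right) = 840$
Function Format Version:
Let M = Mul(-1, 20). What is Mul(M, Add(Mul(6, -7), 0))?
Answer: 840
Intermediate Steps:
M = -20
Mul(M, Add(Mul(6, -7), 0)) = Mul(-20, Add(Mul(6, -7), 0)) = Mul(-20, Add(-42, 0)) = Mul(-20, -42) = 840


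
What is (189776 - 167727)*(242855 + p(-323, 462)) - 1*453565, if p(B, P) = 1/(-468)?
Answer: 2505791940391/468 ≈ 5.3543e+9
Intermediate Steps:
p(B, P) = -1/468
(189776 - 167727)*(242855 + p(-323, 462)) - 1*453565 = (189776 - 167727)*(242855 - 1/468) - 1*453565 = 22049*(113656139/468) - 453565 = 2506004208811/468 - 453565 = 2505791940391/468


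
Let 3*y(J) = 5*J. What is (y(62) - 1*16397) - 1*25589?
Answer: -125648/3 ≈ -41883.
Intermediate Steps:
y(J) = 5*J/3 (y(J) = (5*J)/3 = 5*J/3)
(y(62) - 1*16397) - 1*25589 = ((5/3)*62 - 1*16397) - 1*25589 = (310/3 - 16397) - 25589 = -48881/3 - 25589 = -125648/3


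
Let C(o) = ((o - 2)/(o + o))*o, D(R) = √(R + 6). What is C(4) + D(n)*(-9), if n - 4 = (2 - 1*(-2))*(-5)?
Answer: 1 - 9*I*√10 ≈ 1.0 - 28.461*I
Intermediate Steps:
n = -16 (n = 4 + (2 - 1*(-2))*(-5) = 4 + (2 + 2)*(-5) = 4 + 4*(-5) = 4 - 20 = -16)
D(R) = √(6 + R)
C(o) = -1 + o/2 (C(o) = ((-2 + o)/((2*o)))*o = ((-2 + o)*(1/(2*o)))*o = ((-2 + o)/(2*o))*o = -1 + o/2)
C(4) + D(n)*(-9) = (-1 + (½)*4) + √(6 - 16)*(-9) = (-1 + 2) + √(-10)*(-9) = 1 + (I*√10)*(-9) = 1 - 9*I*√10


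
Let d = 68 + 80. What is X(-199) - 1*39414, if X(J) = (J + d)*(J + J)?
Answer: -19116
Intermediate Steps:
d = 148
X(J) = 2*J*(148 + J) (X(J) = (J + 148)*(J + J) = (148 + J)*(2*J) = 2*J*(148 + J))
X(-199) - 1*39414 = 2*(-199)*(148 - 199) - 1*39414 = 2*(-199)*(-51) - 39414 = 20298 - 39414 = -19116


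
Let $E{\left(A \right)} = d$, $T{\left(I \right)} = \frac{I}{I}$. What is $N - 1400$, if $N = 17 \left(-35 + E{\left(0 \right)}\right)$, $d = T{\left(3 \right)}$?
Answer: $-1978$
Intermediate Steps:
$T{\left(I \right)} = 1$
$d = 1$
$E{\left(A \right)} = 1$
$N = -578$ ($N = 17 \left(-35 + 1\right) = 17 \left(-34\right) = -578$)
$N - 1400 = -578 - 1400 = -1978$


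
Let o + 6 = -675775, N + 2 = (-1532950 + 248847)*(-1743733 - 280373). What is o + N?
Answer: 2599159911135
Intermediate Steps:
N = 2599160586916 (N = -2 + (-1532950 + 248847)*(-1743733 - 280373) = -2 - 1284103*(-2024106) = -2 + 2599160586918 = 2599160586916)
o = -675781 (o = -6 - 675775 = -675781)
o + N = -675781 + 2599160586916 = 2599159911135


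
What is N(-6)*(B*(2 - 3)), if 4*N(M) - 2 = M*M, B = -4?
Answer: 38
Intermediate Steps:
N(M) = 1/2 + M**2/4 (N(M) = 1/2 + (M*M)/4 = 1/2 + M**2/4)
N(-6)*(B*(2 - 3)) = (1/2 + (1/4)*(-6)**2)*(-4*(2 - 3)) = (1/2 + (1/4)*36)*(-4*(-1)) = (1/2 + 9)*4 = (19/2)*4 = 38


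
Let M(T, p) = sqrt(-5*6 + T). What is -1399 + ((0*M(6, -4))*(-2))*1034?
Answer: -1399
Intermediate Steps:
M(T, p) = sqrt(-30 + T)
-1399 + ((0*M(6, -4))*(-2))*1034 = -1399 + ((0*sqrt(-30 + 6))*(-2))*1034 = -1399 + ((0*sqrt(-24))*(-2))*1034 = -1399 + ((0*(2*I*sqrt(6)))*(-2))*1034 = -1399 + (0*(-2))*1034 = -1399 + 0*1034 = -1399 + 0 = -1399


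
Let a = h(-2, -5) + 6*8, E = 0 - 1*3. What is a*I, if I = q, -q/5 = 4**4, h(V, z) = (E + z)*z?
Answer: -112640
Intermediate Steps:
E = -3 (E = 0 - 3 = -3)
h(V, z) = z*(-3 + z) (h(V, z) = (-3 + z)*z = z*(-3 + z))
q = -1280 (q = -5*4**4 = -5*256 = -1280)
I = -1280
a = 88 (a = -5*(-3 - 5) + 6*8 = -5*(-8) + 48 = 40 + 48 = 88)
a*I = 88*(-1280) = -112640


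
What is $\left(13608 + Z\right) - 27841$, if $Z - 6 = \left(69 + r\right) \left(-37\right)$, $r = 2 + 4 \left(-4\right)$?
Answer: $-16262$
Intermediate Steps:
$r = -14$ ($r = 2 - 16 = -14$)
$Z = -2029$ ($Z = 6 + \left(69 - 14\right) \left(-37\right) = 6 + 55 \left(-37\right) = 6 - 2035 = -2029$)
$\left(13608 + Z\right) - 27841 = \left(13608 - 2029\right) - 27841 = 11579 - 27841 = -16262$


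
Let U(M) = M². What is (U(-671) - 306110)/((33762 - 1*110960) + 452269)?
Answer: 144131/375071 ≈ 0.38428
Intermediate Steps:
(U(-671) - 306110)/((33762 - 1*110960) + 452269) = ((-671)² - 306110)/((33762 - 1*110960) + 452269) = (450241 - 306110)/((33762 - 110960) + 452269) = 144131/(-77198 + 452269) = 144131/375071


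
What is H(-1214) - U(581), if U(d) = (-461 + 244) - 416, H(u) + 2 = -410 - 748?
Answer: -527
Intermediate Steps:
H(u) = -1160 (H(u) = -2 + (-410 - 748) = -2 - 1158 = -1160)
U(d) = -633 (U(d) = -217 - 416 = -633)
H(-1214) - U(581) = -1160 - 1*(-633) = -1160 + 633 = -527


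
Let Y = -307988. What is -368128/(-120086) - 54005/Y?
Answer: 59932125447/18492523484 ≈ 3.2409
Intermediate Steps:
-368128/(-120086) - 54005/Y = -368128/(-120086) - 54005/(-307988) = -368128*(-1/120086) - 54005*(-1/307988) = 184064/60043 + 54005/307988 = 59932125447/18492523484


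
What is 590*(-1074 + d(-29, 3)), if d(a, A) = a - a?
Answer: -633660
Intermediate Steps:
d(a, A) = 0
590*(-1074 + d(-29, 3)) = 590*(-1074 + 0) = 590*(-1074) = -633660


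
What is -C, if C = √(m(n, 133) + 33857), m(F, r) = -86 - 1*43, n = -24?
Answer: -8*√527 ≈ -183.65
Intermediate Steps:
m(F, r) = -129 (m(F, r) = -86 - 43 = -129)
C = 8*√527 (C = √(-129 + 33857) = √33728 = 8*√527 ≈ 183.65)
-C = -8*√527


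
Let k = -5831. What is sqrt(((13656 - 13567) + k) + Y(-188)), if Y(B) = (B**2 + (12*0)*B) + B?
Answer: sqrt(29414) ≈ 171.51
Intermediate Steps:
Y(B) = B + B**2 (Y(B) = (B**2 + 0*B) + B = (B**2 + 0) + B = B**2 + B = B + B**2)
sqrt(((13656 - 13567) + k) + Y(-188)) = sqrt(((13656 - 13567) - 5831) - 188*(1 - 188)) = sqrt((89 - 5831) - 188*(-187)) = sqrt(-5742 + 35156) = sqrt(29414)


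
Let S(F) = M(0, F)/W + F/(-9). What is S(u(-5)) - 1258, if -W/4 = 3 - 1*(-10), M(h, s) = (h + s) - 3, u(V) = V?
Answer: -147103/117 ≈ -1257.3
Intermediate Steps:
M(h, s) = -3 + h + s
W = -52 (W = -4*(3 - 1*(-10)) = -4*(3 + 10) = -4*13 = -52)
S(F) = 3/52 - 61*F/468 (S(F) = (-3 + 0 + F)/(-52) + F/(-9) = (-3 + F)*(-1/52) + F*(-⅑) = (3/52 - F/52) - F/9 = 3/52 - 61*F/468)
S(u(-5)) - 1258 = (3/52 - 61/468*(-5)) - 1258 = (3/52 + 305/468) - 1258 = 83/117 - 1258 = -147103/117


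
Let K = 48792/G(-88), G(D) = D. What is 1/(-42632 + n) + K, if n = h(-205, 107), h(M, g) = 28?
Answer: -259841807/468644 ≈ -554.45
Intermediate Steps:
n = 28
K = -6099/11 (K = 48792/(-88) = 48792*(-1/88) = -6099/11 ≈ -554.45)
1/(-42632 + n) + K = 1/(-42632 + 28) - 6099/11 = 1/(-42604) - 6099/11 = -1/42604 - 6099/11 = -259841807/468644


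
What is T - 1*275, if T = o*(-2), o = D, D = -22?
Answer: -231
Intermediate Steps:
o = -22
T = 44 (T = -22*(-2) = 44)
T - 1*275 = 44 - 1*275 = 44 - 275 = -231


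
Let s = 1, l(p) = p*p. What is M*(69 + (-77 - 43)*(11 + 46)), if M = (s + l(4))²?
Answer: -1956819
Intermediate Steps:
l(p) = p²
M = 289 (M = (1 + 4²)² = (1 + 16)² = 17² = 289)
M*(69 + (-77 - 43)*(11 + 46)) = 289*(69 + (-77 - 43)*(11 + 46)) = 289*(69 - 120*57) = 289*(69 - 6840) = 289*(-6771) = -1956819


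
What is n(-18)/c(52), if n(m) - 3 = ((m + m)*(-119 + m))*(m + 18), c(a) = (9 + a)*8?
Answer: 3/488 ≈ 0.0061475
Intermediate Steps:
c(a) = 72 + 8*a
n(m) = 3 + 2*m*(-119 + m)*(18 + m) (n(m) = 3 + ((m + m)*(-119 + m))*(m + 18) = 3 + ((2*m)*(-119 + m))*(18 + m) = 3 + (2*m*(-119 + m))*(18 + m) = 3 + 2*m*(-119 + m)*(18 + m))
n(-18)/c(52) = (3 - 4284*(-18) - 202*(-18)² + 2*(-18)³)/(72 + 8*52) = (3 + 77112 - 202*324 + 2*(-5832))/(72 + 416) = (3 + 77112 - 65448 - 11664)/488 = 3*(1/488) = 3/488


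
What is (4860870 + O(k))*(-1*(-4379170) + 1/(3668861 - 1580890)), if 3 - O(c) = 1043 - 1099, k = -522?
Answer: 44446293011171681959/2087971 ≈ 2.1287e+13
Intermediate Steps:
O(c) = 59 (O(c) = 3 - (1043 - 1099) = 3 - 1*(-56) = 3 + 56 = 59)
(4860870 + O(k))*(-1*(-4379170) + 1/(3668861 - 1580890)) = (4860870 + 59)*(-1*(-4379170) + 1/(3668861 - 1580890)) = 4860929*(4379170 + 1/2087971) = 4860929*(9143579964071/2087971) = 44446293011171681959/2087971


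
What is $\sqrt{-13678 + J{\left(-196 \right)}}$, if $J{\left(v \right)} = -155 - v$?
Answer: $i \sqrt{13637} \approx 116.78 i$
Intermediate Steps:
$\sqrt{-13678 + J{\left(-196 \right)}} = \sqrt{-13678 - -41} = \sqrt{-13678 + \left(-155 + 196\right)} = \sqrt{-13678 + 41} = \sqrt{-13637} = i \sqrt{13637}$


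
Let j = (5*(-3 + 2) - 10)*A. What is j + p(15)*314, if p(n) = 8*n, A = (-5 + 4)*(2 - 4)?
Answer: 37650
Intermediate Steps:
A = 2 (A = -1*(-2) = 2)
j = -30 (j = (5*(-3 + 2) - 10)*2 = (5*(-1) - 10)*2 = (-5 - 10)*2 = -15*2 = -30)
j + p(15)*314 = -30 + (8*15)*314 = -30 + 120*314 = -30 + 37680 = 37650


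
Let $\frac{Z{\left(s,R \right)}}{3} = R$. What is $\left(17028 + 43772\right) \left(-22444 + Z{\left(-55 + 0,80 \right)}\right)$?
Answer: $-1350003200$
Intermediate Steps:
$Z{\left(s,R \right)} = 3 R$
$\left(17028 + 43772\right) \left(-22444 + Z{\left(-55 + 0,80 \right)}\right) = \left(17028 + 43772\right) \left(-22444 + 3 \cdot 80\right) = 60800 \left(-22444 + 240\right) = 60800 \left(-22204\right) = -1350003200$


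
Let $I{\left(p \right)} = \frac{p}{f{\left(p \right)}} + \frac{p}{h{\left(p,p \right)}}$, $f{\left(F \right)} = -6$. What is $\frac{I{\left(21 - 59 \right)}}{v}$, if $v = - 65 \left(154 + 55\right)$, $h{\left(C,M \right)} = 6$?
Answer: $0$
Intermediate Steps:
$I{\left(p \right)} = 0$ ($I{\left(p \right)} = \frac{p}{-6} + \frac{p}{6} = p \left(- \frac{1}{6}\right) + p \frac{1}{6} = - \frac{p}{6} + \frac{p}{6} = 0$)
$v = -13585$ ($v = \left(-65\right) 209 = -13585$)
$\frac{I{\left(21 - 59 \right)}}{v} = \frac{0}{-13585} = 0 \left(- \frac{1}{13585}\right) = 0$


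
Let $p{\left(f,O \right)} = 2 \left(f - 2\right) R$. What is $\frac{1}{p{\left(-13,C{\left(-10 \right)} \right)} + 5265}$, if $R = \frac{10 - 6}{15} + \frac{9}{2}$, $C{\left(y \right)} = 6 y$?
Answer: $\frac{1}{5122} \approx 0.00019524$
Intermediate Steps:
$R = \frac{143}{30}$ ($R = \left(10 - 6\right) \frac{1}{15} + 9 \cdot \frac{1}{2} = 4 \cdot \frac{1}{15} + \frac{9}{2} = \frac{4}{15} + \frac{9}{2} = \frac{143}{30} \approx 4.7667$)
$p{\left(f,O \right)} = - \frac{286}{15} + \frac{143 f}{15}$ ($p{\left(f,O \right)} = 2 \left(f - 2\right) \frac{143}{30} = 2 \left(-2 + f\right) \frac{143}{30} = \left(-4 + 2 f\right) \frac{143}{30} = - \frac{286}{15} + \frac{143 f}{15}$)
$\frac{1}{p{\left(-13,C{\left(-10 \right)} \right)} + 5265} = \frac{1}{\left(- \frac{286}{15} + \frac{143}{15} \left(-13\right)\right) + 5265} = \frac{1}{\left(- \frac{286}{15} - \frac{1859}{15}\right) + 5265} = \frac{1}{-143 + 5265} = \frac{1}{5122}$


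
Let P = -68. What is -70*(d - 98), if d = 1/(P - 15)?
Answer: 569450/83 ≈ 6860.8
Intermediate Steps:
d = -1/83 (d = 1/(-68 - 15) = 1/(-83) = -1/83 ≈ -0.012048)
-70*(d - 98) = -70*(-1/83 - 98) = -70*(-8135/83) = 569450/83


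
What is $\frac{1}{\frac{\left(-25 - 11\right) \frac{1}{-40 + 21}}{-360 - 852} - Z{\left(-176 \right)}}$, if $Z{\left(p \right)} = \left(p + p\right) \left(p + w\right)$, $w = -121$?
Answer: $- \frac{1919}{200619939} \approx -9.5654 \cdot 10^{-6}$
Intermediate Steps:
$Z{\left(p \right)} = 2 p \left(-121 + p\right)$ ($Z{\left(p \right)} = \left(p + p\right) \left(p - 121\right) = 2 p \left(-121 + p\right)$)
$\frac{1}{\frac{\left(-25 - 11\right) \frac{1}{-40 + 21}}{-360 - 852} - Z{\left(-176 \right)}} = \frac{1}{\frac{\left(-25 - 11\right) \frac{1}{-40 + 21}}{-360 - 852} - 2 \left(-176\right) \left(-121 - 176\right)} = \frac{1}{\frac{\left(-36\right) \frac{1}{-19}}{-1212} - 2 \left(-176\right) \left(-297\right)} = \frac{1}{- \frac{\left(-36\right) \left(- \frac{1}{19}\right)}{1212} - 104544} = \frac{1}{\left(- \frac{1}{1212}\right) \frac{36}{19} - 104544} = \frac{1}{- \frac{3}{1919} - 104544} = \frac{1}{- \frac{200619939}{1919}} = - \frac{1919}{200619939}$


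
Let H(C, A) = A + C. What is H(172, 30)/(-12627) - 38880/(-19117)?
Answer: 487076126/241390359 ≈ 2.0178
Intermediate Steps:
H(172, 30)/(-12627) - 38880/(-19117) = (30 + 172)/(-12627) - 38880/(-19117) = 202*(-1/12627) - 38880*(-1/19117) = -202/12627 + 38880/19117 = 487076126/241390359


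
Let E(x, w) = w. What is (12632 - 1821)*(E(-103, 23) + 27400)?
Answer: 296470053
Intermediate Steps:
(12632 - 1821)*(E(-103, 23) + 27400) = (12632 - 1821)*(23 + 27400) = 10811*27423 = 296470053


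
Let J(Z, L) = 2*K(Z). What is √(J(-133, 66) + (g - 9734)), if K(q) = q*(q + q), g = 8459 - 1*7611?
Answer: √61870 ≈ 248.74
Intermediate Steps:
g = 848 (g = 8459 - 7611 = 848)
K(q) = 2*q² (K(q) = q*(2*q) = 2*q²)
J(Z, L) = 4*Z² (J(Z, L) = 2*(2*Z²) = 4*Z²)
√(J(-133, 66) + (g - 9734)) = √(4*(-133)² + (848 - 9734)) = √(4*17689 - 8886) = √(70756 - 8886) = √61870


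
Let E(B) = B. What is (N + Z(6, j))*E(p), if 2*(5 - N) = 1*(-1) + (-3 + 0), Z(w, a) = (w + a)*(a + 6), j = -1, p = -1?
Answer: -32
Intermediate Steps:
Z(w, a) = (6 + a)*(a + w) (Z(w, a) = (a + w)*(6 + a) = (6 + a)*(a + w))
N = 7 (N = 5 - (1*(-1) + (-3 + 0))/2 = 5 - (-1 - 3)/2 = 5 - ½*(-4) = 5 + 2 = 7)
(N + Z(6, j))*E(p) = (7 + ((-1)² + 6*(-1) + 6*6 - 1*6))*(-1) = (7 + (1 - 6 + 36 - 6))*(-1) = (7 + 25)*(-1) = 32*(-1) = -32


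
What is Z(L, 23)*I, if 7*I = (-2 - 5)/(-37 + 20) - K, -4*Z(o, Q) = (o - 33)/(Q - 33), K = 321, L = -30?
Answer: 4905/68 ≈ 72.132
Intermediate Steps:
Z(o, Q) = -(-33 + o)/(4*(-33 + Q)) (Z(o, Q) = -(o - 33)/(4*(Q - 33)) = -(-33 + o)/(4*(-33 + Q)))
I = -5450/119 (I = ((-2 - 5)/(-37 + 20) - 1*321)/7 = (-7/(-17) - 321)/7 = (-7*(-1/17) - 321)/7 = (7/17 - 321)/7 = (⅐)*(-5450/17) = -5450/119 ≈ -45.798)
Z(L, 23)*I = ((33 - 1*(-30))/(4*(-33 + 23)))*(-5450/119) = ((¼)*(33 + 30)/(-10))*(-5450/119) = ((¼)*(-⅒)*63)*(-5450/119) = -63/40*(-5450/119) = 4905/68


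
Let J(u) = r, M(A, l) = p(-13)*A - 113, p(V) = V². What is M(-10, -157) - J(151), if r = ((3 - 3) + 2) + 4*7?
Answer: -1833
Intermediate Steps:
M(A, l) = -113 + 169*A (M(A, l) = (-13)²*A - 113 = 169*A - 113 = -113 + 169*A)
r = 30 (r = (0 + 2) + 28 = 2 + 28 = 30)
J(u) = 30
M(-10, -157) - J(151) = (-113 + 169*(-10)) - 1*30 = (-113 - 1690) - 30 = -1803 - 30 = -1833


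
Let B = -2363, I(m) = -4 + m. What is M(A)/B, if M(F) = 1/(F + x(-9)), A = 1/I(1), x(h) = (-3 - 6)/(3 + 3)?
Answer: 6/25993 ≈ 0.00023083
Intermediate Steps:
x(h) = -3/2 (x(h) = -9/6 = -9*⅙ = -3/2)
A = -⅓ (A = 1/(-4 + 1) = 1/(-3) = -⅓ ≈ -0.33333)
M(F) = 1/(-3/2 + F) (M(F) = 1/(F - 3/2) = 1/(-3/2 + F))
M(A)/B = (2/(-3 + 2*(-⅓)))/(-2363) = (2/(-3 - ⅔))*(-1/2363) = (2/(-11/3))*(-1/2363) = (2*(-3/11))*(-1/2363) = -6/11*(-1/2363) = 6/25993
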